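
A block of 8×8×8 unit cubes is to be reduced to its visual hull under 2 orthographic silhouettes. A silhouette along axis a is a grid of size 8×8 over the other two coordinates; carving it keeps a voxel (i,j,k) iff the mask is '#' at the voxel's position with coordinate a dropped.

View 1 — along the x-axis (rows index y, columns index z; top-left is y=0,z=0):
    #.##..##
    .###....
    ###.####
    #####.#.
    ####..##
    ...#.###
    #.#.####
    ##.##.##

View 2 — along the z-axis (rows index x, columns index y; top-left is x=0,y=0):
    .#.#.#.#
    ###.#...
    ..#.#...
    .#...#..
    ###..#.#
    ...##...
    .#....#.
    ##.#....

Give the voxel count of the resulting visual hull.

remaining voxels: 120

initial block: 8^3 = 512
carve view 1 (along x, YZ-mask fill 43/64): 344 voxels remain
carve view 2 (along z, XY-mask fill 24/64): 120 voxels remain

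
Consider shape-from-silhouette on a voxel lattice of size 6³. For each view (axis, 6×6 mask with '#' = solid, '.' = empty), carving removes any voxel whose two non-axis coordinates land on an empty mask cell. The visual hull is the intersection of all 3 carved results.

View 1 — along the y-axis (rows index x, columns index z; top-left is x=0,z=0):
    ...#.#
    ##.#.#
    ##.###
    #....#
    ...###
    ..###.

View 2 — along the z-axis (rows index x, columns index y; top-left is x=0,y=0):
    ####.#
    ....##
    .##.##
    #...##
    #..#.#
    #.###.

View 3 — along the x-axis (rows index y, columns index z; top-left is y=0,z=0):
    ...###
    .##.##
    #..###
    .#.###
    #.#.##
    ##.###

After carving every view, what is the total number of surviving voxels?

full grid |V| = 216
V1 y: intersect with XZ mask (19 set) -- 114 left
V2 z: intersect with XY mask (21 set) -- 65 left
V3 x: intersect with YZ mask (24 set) -- 52 left

|visual hull| = 52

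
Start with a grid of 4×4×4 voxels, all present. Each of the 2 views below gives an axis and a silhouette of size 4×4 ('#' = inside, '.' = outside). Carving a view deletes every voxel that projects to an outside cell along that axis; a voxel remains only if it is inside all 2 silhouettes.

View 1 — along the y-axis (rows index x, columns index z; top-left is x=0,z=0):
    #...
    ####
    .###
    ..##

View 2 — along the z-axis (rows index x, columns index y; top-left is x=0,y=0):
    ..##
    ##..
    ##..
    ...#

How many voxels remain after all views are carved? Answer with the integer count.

full grid |V| = 64
[1] y-view keeps 10 columns → grid now 40
[2] z-view keeps 7 columns → grid now 18

|visual hull| = 18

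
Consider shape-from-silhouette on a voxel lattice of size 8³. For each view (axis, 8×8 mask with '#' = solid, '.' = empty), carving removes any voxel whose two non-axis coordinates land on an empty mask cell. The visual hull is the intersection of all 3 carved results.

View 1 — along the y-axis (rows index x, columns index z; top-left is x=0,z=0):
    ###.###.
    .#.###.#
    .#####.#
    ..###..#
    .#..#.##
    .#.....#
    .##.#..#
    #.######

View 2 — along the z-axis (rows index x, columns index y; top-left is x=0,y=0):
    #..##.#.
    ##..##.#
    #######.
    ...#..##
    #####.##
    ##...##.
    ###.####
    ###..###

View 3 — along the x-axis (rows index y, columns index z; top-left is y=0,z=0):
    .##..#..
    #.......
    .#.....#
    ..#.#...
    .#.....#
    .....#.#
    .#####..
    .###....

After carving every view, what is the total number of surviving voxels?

remaining voxels: 77

initial block: 8^3 = 512
carve view 1 (along y, XZ-mask fill 38/64): 304 voxels remain
carve view 2 (along z, XY-mask fill 43/64): 209 voxels remain
carve view 3 (along x, YZ-mask fill 20/64): 77 voxels remain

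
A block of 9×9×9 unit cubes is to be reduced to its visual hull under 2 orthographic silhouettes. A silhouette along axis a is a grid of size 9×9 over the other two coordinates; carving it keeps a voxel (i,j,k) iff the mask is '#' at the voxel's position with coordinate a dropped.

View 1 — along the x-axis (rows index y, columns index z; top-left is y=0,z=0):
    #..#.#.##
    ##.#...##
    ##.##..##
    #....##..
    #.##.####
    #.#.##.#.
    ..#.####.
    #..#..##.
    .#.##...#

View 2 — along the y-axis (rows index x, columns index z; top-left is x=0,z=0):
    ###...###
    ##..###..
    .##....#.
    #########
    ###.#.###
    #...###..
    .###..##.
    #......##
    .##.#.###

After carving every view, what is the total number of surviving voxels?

remaining voxels: 230

full grid |V| = 729
V1 x: intersect with YZ mask (44 set) -- 396 left
V2 y: intersect with XZ mask (48 set) -- 230 left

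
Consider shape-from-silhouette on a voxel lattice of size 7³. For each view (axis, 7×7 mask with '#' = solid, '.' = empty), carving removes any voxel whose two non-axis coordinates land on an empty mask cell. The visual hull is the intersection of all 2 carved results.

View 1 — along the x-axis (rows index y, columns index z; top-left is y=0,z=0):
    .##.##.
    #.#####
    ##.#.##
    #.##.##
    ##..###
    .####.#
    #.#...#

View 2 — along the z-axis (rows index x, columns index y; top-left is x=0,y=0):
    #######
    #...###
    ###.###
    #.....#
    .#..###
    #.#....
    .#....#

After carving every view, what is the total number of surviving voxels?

122 voxels

start: 7×7×7 = 343 voxels
after view 1 [x-axis, 33 of 49 cells solid] → remaining = 231
after view 2 [z-axis, 27 of 49 cells solid] → remaining = 122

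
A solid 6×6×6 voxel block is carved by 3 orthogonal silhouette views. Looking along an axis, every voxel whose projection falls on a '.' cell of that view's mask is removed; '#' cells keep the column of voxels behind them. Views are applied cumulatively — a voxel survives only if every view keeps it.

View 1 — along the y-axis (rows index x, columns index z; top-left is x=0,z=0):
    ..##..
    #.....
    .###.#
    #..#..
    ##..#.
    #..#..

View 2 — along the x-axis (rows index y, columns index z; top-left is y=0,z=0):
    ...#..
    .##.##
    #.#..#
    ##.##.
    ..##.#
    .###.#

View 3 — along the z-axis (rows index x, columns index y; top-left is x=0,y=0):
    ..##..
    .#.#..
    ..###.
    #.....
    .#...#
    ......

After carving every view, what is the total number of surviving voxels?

voxel count = 14

before carving: 216 voxels (6×6×6)
  1. axis=1 (XZ plane), |mask|=14  ⇒  voxels=84
  2. axis=0 (YZ plane), |mask|=19  ⇒  voxels=44
  3. axis=2 (XY plane), |mask|=10  ⇒  voxels=14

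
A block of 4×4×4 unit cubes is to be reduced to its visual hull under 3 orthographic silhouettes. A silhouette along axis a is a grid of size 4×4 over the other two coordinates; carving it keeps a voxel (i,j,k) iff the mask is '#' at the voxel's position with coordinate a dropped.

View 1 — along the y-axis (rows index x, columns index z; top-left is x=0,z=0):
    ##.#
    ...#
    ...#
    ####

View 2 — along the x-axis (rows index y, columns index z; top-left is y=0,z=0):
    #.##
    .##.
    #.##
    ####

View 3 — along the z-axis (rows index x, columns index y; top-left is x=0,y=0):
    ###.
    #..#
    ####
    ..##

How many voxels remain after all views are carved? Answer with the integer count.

remaining voxels: 17

before carving: 64 voxels (4×4×4)
[1] y-view keeps 9 columns → grid now 36
[2] x-view keeps 12 columns → grid now 26
[3] z-view keeps 11 columns → grid now 17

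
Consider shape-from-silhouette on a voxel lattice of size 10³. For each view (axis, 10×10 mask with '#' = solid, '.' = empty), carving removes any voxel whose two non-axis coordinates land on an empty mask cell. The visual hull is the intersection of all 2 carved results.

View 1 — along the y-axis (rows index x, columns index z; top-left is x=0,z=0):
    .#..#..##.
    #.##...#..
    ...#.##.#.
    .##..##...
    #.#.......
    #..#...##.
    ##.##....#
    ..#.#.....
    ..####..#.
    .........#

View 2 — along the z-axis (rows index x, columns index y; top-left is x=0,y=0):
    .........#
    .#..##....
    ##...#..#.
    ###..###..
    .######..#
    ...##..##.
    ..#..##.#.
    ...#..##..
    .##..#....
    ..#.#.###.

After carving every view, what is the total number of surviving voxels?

before carving: 1000 voxels (10×10×10)
V1 y: intersect with XZ mask (35 set) -- 350 left
V2 z: intersect with XY mask (40 set) -- 132 left

voxel count = 132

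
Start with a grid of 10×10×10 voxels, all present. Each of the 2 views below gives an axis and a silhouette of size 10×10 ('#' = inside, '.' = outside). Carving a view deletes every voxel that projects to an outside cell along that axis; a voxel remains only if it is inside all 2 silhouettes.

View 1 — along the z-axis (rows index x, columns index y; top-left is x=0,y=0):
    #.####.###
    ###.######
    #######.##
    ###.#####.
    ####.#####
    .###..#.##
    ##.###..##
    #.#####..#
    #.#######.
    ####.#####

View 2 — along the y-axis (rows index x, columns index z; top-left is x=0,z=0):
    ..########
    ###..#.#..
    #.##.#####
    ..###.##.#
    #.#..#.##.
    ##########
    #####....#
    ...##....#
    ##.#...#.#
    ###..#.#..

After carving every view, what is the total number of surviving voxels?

initial block: 10^3 = 1000
after view 1 [z-axis, 80 of 100 cells solid] → remaining = 800
after view 2 [y-axis, 61 of 100 cells solid] → remaining = 482

voxel count = 482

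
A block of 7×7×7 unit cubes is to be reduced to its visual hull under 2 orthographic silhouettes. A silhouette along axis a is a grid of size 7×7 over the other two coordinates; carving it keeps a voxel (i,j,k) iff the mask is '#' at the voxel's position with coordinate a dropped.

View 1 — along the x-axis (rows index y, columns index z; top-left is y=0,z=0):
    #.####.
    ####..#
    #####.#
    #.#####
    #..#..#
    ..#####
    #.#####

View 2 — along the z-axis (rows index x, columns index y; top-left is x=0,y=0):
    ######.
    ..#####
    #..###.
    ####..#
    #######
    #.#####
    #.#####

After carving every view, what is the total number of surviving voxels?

initial block: 7^3 = 343
step 1: project along x, AND mask (36/49) → |grid| = 252
step 2: project along z, AND mask (39/49) → |grid| = 201

voxel count = 201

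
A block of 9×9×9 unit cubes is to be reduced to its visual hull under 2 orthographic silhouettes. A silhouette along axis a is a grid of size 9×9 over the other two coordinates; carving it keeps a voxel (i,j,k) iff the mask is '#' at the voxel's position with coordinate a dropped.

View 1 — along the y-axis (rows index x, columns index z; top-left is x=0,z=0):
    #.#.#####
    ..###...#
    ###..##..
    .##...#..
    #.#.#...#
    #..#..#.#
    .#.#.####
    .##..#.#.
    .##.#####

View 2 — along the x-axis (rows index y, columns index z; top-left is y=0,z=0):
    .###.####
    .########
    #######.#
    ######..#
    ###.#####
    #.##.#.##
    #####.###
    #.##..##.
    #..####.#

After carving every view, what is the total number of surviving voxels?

|visual hull| = 311

initial block: 9^3 = 729
[1] y-view keeps 44 columns → grid now 396
[2] x-view keeps 63 columns → grid now 311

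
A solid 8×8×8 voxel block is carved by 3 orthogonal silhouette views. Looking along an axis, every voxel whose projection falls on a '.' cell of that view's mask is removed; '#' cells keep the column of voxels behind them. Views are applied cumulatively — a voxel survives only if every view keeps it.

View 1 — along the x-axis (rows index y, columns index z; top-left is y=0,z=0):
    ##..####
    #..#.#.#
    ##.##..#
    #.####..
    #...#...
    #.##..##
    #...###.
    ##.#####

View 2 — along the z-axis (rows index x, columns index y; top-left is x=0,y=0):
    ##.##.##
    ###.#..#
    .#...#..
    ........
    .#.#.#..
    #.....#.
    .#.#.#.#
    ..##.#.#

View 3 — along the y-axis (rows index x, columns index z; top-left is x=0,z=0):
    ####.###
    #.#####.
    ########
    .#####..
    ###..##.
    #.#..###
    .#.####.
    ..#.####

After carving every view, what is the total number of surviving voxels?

|visual hull| = 88

before carving: 512 voxels (8×8×8)
after view 1 [x-axis, 38 of 64 cells solid] → remaining = 304
after view 2 [z-axis, 26 of 64 cells solid] → remaining = 128
after view 3 [y-axis, 46 of 64 cells solid] → remaining = 88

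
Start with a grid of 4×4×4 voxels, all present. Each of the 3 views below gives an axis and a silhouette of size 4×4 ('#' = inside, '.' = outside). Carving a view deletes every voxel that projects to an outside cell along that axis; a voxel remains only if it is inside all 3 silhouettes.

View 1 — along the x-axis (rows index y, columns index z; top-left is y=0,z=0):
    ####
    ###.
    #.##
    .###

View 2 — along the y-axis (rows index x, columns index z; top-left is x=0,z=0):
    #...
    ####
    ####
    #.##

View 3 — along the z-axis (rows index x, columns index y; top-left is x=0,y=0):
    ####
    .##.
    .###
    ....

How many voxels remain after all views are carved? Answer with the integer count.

start: 4×4×4 = 64 voxels
[1] x-view keeps 13 columns → grid now 52
[2] y-view keeps 12 columns → grid now 39
[3] z-view keeps 9 columns → grid now 18

remaining voxels: 18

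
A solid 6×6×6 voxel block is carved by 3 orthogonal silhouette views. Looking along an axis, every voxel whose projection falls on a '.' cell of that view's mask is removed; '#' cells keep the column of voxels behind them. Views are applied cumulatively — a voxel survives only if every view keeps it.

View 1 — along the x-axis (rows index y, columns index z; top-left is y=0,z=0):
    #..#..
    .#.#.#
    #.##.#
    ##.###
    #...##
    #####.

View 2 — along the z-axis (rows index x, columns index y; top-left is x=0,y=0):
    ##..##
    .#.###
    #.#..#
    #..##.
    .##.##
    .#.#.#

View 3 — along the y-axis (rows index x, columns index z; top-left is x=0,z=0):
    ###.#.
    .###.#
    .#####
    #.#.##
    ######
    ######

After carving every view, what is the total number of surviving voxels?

start: 6×6×6 = 216 voxels
after view 1 [x-axis, 22 of 36 cells solid] → remaining = 132
after view 2 [z-axis, 21 of 36 cells solid] → remaining = 78
after view 3 [y-axis, 29 of 36 cells solid] → remaining = 61

61 voxels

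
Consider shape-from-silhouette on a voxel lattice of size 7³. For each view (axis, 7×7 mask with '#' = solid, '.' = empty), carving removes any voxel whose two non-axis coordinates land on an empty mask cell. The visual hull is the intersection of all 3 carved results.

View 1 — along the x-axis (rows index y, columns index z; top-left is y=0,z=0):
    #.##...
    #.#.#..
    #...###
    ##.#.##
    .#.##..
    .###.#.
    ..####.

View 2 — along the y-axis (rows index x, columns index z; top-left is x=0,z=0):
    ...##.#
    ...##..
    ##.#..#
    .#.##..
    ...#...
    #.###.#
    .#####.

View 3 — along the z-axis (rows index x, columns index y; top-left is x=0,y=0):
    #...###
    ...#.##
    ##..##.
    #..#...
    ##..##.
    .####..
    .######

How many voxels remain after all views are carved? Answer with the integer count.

full grid |V| = 343
[1] x-view keeps 26 columns → grid now 182
[2] y-view keeps 23 columns → grid now 90
[3] z-view keeps 27 columns → grid now 52

remaining voxels: 52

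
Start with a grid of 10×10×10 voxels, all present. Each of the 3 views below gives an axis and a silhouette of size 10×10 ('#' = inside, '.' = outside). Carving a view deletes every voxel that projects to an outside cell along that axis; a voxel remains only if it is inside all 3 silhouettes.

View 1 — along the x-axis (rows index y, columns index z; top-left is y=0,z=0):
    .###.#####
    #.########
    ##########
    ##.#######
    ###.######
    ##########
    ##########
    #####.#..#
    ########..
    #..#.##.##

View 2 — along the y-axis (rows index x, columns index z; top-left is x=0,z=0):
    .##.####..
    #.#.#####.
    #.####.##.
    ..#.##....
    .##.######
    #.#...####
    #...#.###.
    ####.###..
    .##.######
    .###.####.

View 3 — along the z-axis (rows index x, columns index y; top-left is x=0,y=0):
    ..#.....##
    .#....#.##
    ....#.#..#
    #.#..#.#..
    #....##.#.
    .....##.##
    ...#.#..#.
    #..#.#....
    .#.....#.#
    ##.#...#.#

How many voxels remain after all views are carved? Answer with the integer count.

voxel count = 190

initial block: 10^3 = 1000
V1 x: intersect with YZ mask (86 set) -- 860 left
V2 y: intersect with XZ mask (64 set) -- 547 left
V3 z: intersect with XY mask (36 set) -- 190 left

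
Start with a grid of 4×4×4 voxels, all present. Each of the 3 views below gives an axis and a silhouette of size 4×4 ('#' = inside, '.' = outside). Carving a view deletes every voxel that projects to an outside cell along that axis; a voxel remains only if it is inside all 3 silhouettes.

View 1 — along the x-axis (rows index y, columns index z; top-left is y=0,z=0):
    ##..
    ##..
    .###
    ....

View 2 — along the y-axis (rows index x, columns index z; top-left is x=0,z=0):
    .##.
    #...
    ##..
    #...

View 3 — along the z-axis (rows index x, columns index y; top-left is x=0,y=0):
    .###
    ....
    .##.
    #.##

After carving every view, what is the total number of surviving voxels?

full grid |V| = 64
after view 1 [x-axis, 7 of 16 cells solid] → remaining = 28
after view 2 [y-axis, 6 of 16 cells solid] → remaining = 13
after view 3 [z-axis, 8 of 16 cells solid] → remaining = 7

voxel count = 7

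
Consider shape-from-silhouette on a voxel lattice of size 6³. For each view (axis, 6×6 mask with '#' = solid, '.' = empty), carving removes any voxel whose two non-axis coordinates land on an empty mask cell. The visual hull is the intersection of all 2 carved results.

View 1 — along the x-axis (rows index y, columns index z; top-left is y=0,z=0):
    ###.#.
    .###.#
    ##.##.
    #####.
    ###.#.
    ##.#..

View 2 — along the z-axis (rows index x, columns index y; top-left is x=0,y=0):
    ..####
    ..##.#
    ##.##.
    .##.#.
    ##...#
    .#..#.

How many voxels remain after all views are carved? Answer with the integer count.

start: 6×6×6 = 216 voxels
step 1: project along x, AND mask (24/36) → |grid| = 144
step 2: project along z, AND mask (19/36) → |grid| = 76

voxel count = 76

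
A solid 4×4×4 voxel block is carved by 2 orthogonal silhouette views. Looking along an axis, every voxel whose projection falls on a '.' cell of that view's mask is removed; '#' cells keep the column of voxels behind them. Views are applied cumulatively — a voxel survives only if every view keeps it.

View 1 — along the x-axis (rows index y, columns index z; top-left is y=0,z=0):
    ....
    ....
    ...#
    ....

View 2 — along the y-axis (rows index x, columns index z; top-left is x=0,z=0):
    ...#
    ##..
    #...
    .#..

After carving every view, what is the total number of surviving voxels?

|visual hull| = 1

initial block: 4^3 = 64
carve view 1 (along x, YZ-mask fill 1/16): 4 voxels remain
carve view 2 (along y, XZ-mask fill 5/16): 1 voxels remain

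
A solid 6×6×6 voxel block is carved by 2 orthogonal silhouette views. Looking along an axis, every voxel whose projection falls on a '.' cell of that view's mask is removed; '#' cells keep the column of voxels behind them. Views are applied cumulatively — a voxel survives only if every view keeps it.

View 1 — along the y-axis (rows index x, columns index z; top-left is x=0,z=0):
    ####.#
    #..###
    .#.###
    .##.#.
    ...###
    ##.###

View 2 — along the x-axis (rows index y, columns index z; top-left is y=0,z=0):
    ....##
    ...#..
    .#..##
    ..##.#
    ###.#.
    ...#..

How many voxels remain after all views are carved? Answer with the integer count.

initial block: 6^3 = 216
step 1: project along y, AND mask (24/36) → |grid| = 144
step 2: project along x, AND mask (14/36) → |grid| = 60

60 voxels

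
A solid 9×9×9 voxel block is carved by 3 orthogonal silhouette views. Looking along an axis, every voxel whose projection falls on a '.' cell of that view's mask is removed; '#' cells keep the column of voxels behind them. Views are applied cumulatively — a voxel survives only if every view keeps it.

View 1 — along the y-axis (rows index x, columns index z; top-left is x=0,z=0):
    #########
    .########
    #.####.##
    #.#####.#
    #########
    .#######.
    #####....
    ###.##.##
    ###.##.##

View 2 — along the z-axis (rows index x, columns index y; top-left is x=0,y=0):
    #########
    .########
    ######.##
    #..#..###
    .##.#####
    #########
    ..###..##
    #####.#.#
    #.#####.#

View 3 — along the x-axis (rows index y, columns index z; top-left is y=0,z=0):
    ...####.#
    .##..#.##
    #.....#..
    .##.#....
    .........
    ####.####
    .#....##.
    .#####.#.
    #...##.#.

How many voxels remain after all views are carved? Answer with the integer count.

voxel count = 210

full grid |V| = 729
  1. axis=1 (XZ plane), |mask|=66  ⇒  voxels=594
  2. axis=2 (XY plane), |mask|=65  ⇒  voxels=485
  3. axis=0 (YZ plane), |mask|=36  ⇒  voxels=210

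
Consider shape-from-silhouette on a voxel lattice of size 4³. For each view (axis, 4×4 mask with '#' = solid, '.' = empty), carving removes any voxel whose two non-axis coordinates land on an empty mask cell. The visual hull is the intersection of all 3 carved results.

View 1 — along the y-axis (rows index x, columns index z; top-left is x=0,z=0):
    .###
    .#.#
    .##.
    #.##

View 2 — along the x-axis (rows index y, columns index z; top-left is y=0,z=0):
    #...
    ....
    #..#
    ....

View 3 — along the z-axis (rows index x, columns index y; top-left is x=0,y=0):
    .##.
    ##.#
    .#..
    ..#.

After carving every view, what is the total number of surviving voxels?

3 voxels

start: 4×4×4 = 64 voxels
  1. axis=1 (XZ plane), |mask|=10  ⇒  voxels=40
  2. axis=0 (YZ plane), |mask|=3  ⇒  voxels=5
  3. axis=2 (XY plane), |mask|=7  ⇒  voxels=3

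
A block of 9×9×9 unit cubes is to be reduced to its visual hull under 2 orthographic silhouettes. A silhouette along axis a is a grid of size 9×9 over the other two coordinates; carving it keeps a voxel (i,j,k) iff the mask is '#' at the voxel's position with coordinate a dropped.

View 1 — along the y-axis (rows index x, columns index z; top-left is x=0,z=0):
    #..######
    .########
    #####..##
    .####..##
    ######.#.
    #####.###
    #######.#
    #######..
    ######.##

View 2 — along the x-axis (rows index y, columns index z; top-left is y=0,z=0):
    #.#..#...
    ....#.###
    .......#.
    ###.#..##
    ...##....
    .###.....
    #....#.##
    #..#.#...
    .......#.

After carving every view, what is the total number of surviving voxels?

voxel count = 201

start: 9×9×9 = 729 voxels
carve view 1 (along y, XZ-mask fill 66/81): 594 voxels remain
carve view 2 (along x, YZ-mask fill 27/81): 201 voxels remain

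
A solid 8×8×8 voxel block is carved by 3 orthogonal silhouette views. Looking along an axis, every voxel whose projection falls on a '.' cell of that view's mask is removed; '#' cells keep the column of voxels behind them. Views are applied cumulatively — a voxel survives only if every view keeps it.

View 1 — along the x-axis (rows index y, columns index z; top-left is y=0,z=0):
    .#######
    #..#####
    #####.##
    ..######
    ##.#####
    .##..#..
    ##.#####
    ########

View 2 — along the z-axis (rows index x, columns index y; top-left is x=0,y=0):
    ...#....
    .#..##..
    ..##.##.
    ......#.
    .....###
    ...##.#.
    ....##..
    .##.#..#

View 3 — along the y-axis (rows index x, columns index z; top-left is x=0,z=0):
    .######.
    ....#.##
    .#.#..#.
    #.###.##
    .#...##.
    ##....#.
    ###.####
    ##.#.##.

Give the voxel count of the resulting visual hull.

initial block: 8^3 = 512
[1] x-view keeps 51 columns → grid now 408
[2] z-view keeps 21 columns → grid now 128
[3] y-view keeps 36 columns → grid now 67

voxel count = 67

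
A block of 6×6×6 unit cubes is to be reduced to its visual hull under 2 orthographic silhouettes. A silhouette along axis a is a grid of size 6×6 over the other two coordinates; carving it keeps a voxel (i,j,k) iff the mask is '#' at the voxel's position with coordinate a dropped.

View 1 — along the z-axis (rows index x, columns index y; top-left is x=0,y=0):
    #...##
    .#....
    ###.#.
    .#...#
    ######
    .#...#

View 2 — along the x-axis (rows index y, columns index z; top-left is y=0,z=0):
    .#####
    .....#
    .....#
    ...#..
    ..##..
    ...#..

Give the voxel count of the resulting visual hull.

before carving: 216 voxels (6×6×6)
  1. axis=2 (XY plane), |mask|=18  ⇒  voxels=108
  2. axis=0 (YZ plane), |mask|=11  ⇒  voxels=33

33 voxels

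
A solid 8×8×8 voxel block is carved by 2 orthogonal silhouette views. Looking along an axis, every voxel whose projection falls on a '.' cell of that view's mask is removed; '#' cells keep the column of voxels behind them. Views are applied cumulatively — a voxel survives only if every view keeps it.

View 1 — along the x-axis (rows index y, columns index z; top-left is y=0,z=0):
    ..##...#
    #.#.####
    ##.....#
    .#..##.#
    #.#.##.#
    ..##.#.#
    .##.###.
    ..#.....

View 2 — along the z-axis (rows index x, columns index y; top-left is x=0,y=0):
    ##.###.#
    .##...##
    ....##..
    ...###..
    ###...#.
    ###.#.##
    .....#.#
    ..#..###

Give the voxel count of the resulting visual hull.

|visual hull| = 118

start: 8×8×8 = 512 voxels
[1] x-view keeps 31 columns → grid now 248
[2] z-view keeps 31 columns → grid now 118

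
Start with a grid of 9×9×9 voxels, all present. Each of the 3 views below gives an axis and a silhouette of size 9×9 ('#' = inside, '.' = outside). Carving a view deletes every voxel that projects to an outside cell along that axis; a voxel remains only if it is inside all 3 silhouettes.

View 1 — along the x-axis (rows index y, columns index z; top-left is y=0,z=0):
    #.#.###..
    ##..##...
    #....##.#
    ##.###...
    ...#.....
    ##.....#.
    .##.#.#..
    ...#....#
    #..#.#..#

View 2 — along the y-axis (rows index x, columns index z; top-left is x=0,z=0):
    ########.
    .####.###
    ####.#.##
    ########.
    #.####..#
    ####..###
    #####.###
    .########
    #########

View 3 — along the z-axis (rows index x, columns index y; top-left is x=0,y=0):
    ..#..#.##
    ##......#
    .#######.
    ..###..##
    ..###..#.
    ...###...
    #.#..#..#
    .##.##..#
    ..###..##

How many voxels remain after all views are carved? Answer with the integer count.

106 voxels

before carving: 729 voxels (9×9×9)
[1] x-view keeps 32 columns → grid now 288
[2] y-view keeps 68 columns → grid now 236
[3] z-view keeps 40 columns → grid now 106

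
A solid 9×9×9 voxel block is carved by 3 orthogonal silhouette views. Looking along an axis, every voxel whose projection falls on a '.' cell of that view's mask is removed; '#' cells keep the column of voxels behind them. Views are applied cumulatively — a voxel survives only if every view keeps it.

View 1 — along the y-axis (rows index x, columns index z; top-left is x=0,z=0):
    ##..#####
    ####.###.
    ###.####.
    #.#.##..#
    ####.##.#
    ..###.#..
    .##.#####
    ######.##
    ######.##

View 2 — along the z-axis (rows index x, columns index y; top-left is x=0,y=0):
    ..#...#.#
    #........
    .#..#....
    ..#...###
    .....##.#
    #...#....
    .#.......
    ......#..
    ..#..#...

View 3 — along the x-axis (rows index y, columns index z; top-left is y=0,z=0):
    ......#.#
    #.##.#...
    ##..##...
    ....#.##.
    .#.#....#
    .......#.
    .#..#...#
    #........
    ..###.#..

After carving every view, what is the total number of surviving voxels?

remaining voxels: 39

start: 9×9×9 = 729 voxels
after view 1 [y-axis, 60 of 81 cells solid] → remaining = 540
after view 2 [z-axis, 19 of 81 cells solid] → remaining = 122
after view 3 [x-axis, 25 of 81 cells solid] → remaining = 39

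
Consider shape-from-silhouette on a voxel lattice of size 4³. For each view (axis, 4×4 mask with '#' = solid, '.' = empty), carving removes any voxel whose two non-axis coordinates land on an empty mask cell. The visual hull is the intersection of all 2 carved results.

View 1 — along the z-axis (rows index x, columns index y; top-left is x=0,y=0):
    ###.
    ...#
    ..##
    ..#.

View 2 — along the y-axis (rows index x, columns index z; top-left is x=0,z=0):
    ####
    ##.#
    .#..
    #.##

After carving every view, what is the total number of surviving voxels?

20 voxels

start: 4×4×4 = 64 voxels
carve view 1 (along z, XY-mask fill 7/16): 28 voxels remain
carve view 2 (along y, XZ-mask fill 11/16): 20 voxels remain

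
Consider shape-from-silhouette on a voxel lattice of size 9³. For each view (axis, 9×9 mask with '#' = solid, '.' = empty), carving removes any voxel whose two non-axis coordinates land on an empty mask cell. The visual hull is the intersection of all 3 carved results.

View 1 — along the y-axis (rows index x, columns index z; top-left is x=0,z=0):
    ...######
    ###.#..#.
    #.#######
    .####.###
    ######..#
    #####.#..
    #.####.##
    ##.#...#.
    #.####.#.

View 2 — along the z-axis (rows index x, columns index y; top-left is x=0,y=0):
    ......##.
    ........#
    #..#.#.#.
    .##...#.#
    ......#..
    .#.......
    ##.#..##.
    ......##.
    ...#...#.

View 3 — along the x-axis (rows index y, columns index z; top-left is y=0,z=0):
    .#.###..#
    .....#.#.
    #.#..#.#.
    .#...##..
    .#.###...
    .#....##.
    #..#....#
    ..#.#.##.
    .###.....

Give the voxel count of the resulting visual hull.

remaining voxels: 50

before carving: 729 voxels (9×9×9)
  1. axis=1 (XZ plane), |mask|=56  ⇒  voxels=504
  2. axis=2 (XY plane), |mask|=22  ⇒  voxels=145
  3. axis=0 (YZ plane), |mask|=31  ⇒  voxels=50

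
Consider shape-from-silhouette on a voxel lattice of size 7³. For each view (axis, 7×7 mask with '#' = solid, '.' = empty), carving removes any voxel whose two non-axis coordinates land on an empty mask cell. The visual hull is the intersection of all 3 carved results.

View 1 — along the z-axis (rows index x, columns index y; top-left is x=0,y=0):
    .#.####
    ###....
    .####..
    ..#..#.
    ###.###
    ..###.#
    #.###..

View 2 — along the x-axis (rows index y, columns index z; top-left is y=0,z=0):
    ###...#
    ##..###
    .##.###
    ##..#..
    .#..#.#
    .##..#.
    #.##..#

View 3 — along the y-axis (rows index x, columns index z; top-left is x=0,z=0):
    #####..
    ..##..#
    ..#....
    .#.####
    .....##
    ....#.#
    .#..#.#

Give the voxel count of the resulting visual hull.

remaining voxels: 49

before carving: 343 voxels (7×7×7)
  1. axis=2 (XY plane), |mask|=28  ⇒  voxels=196
  2. axis=0 (YZ plane), |mask|=27  ⇒  voxels=110
  3. axis=1 (XZ plane), |mask|=21  ⇒  voxels=49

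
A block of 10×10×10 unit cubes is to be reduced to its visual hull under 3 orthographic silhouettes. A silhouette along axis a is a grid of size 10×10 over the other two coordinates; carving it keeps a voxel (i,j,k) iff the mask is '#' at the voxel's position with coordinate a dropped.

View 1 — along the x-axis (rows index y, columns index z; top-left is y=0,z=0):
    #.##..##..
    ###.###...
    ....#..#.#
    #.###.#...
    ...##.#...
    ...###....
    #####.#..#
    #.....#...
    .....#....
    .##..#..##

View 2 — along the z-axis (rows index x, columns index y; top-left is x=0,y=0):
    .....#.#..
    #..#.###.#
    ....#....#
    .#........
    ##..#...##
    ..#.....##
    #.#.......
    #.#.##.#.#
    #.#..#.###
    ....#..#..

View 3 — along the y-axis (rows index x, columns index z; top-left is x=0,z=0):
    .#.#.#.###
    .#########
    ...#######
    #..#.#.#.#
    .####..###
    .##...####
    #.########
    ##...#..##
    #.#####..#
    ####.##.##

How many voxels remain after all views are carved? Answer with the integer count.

86 voxels

full grid |V| = 1000
carve view 1 (along x, YZ-mask fill 40/100): 400 voxels remain
carve view 2 (along z, XY-mask fill 35/100): 128 voxels remain
carve view 3 (along y, XZ-mask fill 69/100): 86 voxels remain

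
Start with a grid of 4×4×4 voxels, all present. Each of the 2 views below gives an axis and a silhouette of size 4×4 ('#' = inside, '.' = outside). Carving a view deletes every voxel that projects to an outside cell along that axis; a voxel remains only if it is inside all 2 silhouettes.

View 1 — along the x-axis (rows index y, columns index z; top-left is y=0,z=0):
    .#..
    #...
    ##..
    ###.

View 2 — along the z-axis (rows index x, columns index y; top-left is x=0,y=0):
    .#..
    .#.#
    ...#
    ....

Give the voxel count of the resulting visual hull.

initial block: 4^3 = 64
step 1: project along x, AND mask (7/16) → |grid| = 28
step 2: project along z, AND mask (4/16) → |grid| = 8

|visual hull| = 8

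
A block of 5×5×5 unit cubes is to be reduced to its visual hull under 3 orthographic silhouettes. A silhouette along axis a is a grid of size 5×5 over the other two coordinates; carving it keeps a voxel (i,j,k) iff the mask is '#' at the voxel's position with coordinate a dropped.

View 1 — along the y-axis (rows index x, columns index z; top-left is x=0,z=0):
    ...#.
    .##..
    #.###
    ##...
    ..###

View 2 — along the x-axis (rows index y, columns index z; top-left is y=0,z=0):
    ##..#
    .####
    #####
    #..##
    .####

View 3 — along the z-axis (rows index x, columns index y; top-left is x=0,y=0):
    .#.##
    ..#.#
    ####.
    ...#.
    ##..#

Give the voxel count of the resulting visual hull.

27 voxels

before carving: 125 voxels (5×5×5)
V1 y: intersect with XZ mask (12 set) -- 60 left
V2 x: intersect with YZ mask (19 set) -- 45 left
V3 z: intersect with XY mask (13 set) -- 27 left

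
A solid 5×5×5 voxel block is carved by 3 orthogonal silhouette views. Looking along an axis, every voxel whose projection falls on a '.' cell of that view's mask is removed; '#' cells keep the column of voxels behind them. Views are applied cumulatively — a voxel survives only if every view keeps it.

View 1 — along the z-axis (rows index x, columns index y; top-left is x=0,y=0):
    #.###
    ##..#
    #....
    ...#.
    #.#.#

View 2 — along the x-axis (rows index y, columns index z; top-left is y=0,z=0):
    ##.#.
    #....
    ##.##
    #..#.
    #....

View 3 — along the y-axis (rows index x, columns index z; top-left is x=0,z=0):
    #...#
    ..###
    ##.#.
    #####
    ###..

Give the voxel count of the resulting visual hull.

initial block: 5^3 = 125
after view 1 [z-axis, 12 of 25 cells solid] → remaining = 60
after view 2 [x-axis, 11 of 25 cells solid] → remaining = 28
after view 3 [y-axis, 16 of 25 cells solid] → remaining = 16

voxel count = 16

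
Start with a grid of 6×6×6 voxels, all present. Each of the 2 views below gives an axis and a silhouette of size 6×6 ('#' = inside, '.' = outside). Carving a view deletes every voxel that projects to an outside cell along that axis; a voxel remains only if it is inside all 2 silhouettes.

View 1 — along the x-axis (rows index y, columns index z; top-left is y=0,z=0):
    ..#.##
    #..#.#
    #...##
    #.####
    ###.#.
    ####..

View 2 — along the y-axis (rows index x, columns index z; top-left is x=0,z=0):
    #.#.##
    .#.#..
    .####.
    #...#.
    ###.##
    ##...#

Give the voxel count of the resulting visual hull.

remaining voxels: 74

before carving: 216 voxels (6×6×6)
[1] x-view keeps 22 columns → grid now 132
[2] y-view keeps 20 columns → grid now 74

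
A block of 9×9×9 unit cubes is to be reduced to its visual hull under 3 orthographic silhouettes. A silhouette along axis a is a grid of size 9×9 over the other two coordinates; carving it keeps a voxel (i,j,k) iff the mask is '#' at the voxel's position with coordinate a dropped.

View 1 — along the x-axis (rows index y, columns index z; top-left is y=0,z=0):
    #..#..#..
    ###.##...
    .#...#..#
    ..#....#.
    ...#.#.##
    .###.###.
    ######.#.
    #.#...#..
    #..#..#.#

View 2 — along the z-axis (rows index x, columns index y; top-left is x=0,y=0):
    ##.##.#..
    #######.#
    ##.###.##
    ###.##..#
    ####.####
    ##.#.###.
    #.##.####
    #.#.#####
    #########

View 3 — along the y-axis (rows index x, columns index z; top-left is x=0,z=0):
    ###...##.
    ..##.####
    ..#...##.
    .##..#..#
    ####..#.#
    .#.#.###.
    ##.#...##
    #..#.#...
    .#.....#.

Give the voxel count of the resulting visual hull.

initial block: 9^3 = 729
carve view 1 (along x, YZ-mask fill 37/81): 333 voxels remain
carve view 2 (along z, XY-mask fill 63/81): 261 voxels remain
carve view 3 (along y, XZ-mask fill 39/81): 135 voxels remain

135 voxels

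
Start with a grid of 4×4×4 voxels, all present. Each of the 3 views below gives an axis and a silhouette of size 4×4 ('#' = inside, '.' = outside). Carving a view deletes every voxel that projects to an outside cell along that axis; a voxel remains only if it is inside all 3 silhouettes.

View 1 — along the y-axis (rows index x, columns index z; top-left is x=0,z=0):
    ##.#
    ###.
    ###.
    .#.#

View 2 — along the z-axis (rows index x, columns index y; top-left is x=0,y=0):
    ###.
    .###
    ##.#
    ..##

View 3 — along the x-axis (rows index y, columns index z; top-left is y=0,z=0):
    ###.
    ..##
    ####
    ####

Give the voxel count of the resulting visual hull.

initial block: 4^3 = 64
after view 1 [y-axis, 11 of 16 cells solid] → remaining = 44
after view 2 [z-axis, 11 of 16 cells solid] → remaining = 31
after view 3 [x-axis, 13 of 16 cells solid] → remaining = 24

24 voxels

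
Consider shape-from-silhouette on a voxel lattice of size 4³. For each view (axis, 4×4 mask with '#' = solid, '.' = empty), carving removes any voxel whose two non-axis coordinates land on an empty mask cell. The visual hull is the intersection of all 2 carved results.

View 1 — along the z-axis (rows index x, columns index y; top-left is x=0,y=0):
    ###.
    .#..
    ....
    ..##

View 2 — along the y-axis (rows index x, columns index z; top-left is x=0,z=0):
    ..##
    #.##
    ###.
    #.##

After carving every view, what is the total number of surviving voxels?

remaining voxels: 15

before carving: 64 voxels (4×4×4)
carve view 1 (along z, XY-mask fill 6/16): 24 voxels remain
carve view 2 (along y, XZ-mask fill 11/16): 15 voxels remain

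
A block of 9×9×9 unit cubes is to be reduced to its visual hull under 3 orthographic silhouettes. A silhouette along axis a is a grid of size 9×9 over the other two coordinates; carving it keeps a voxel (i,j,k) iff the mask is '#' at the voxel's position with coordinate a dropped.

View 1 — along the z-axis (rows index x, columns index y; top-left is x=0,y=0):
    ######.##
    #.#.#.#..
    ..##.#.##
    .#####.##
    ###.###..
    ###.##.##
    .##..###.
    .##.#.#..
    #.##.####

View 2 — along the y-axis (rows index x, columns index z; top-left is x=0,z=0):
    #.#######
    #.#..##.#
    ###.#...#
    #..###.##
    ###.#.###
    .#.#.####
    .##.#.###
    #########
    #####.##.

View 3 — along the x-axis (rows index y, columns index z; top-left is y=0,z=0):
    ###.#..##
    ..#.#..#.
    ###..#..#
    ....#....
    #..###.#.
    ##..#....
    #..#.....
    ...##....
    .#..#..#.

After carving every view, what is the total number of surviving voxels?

voxel count = 139

before carving: 729 voxels (9×9×9)
step 1: project along z, AND mask (53/81) → |grid| = 477
step 2: project along y, AND mask (59/81) → |grid| = 350
step 3: project along x, AND mask (30/81) → |grid| = 139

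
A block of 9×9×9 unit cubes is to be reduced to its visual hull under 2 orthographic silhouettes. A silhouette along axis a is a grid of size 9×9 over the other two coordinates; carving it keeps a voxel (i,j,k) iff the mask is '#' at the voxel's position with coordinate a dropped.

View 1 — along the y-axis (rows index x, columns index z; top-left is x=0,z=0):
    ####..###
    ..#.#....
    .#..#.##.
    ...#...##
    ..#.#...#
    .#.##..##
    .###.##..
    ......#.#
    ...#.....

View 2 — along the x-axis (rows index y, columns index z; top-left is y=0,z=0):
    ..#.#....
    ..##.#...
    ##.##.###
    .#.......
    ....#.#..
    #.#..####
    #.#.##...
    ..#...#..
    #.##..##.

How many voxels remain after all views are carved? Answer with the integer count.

remaining voxels: 112

initial block: 9^3 = 729
  1. axis=1 (XZ plane), |mask|=32  ⇒  voxels=288
  2. axis=0 (YZ plane), |mask|=32  ⇒  voxels=112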